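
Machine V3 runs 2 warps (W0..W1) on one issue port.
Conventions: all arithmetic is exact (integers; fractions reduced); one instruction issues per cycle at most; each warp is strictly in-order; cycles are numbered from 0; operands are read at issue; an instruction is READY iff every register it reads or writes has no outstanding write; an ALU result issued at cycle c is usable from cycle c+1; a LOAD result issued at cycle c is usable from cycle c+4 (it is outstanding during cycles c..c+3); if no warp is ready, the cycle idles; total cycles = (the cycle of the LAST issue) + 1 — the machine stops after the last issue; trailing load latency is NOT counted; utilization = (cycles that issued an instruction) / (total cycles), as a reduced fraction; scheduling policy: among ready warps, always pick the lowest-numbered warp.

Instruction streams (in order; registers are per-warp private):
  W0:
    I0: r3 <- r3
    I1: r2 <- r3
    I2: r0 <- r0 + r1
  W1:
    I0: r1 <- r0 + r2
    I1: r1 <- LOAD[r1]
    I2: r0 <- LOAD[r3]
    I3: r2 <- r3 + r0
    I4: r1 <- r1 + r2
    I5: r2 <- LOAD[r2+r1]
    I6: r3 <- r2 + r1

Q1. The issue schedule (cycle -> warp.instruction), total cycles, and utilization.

cycle 0: W0.I0
cycle 1: W0.I1
cycle 2: W0.I2
cycle 3: W1.I0
cycle 4: W1.I1
cycle 5: W1.I2
cycle 6: idle
cycle 7: idle
cycle 8: idle
cycle 9: W1.I3
cycle 10: W1.I4
cycle 11: W1.I5
cycle 12: idle
cycle 13: idle
cycle 14: idle
cycle 15: W1.I6

Answer: 16 cycles, utilization 5/8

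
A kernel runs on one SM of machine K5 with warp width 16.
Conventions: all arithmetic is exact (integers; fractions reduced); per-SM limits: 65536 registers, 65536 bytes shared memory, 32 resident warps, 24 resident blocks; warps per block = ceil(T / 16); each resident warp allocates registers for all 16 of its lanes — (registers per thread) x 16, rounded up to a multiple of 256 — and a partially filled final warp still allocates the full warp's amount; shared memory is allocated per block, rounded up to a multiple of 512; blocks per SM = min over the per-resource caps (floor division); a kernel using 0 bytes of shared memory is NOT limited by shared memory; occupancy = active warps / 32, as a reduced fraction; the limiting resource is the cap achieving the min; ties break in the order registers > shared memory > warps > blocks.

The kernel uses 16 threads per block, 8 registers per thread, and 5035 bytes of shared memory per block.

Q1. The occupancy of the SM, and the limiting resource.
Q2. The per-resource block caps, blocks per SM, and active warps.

Answer: occupancy 3/8, limited by shared memory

registers: 256 blocks
shared memory: 12 blocks
warps: 32 blocks
blocks: 24 blocks

Answer: 12 blocks, 12 active warps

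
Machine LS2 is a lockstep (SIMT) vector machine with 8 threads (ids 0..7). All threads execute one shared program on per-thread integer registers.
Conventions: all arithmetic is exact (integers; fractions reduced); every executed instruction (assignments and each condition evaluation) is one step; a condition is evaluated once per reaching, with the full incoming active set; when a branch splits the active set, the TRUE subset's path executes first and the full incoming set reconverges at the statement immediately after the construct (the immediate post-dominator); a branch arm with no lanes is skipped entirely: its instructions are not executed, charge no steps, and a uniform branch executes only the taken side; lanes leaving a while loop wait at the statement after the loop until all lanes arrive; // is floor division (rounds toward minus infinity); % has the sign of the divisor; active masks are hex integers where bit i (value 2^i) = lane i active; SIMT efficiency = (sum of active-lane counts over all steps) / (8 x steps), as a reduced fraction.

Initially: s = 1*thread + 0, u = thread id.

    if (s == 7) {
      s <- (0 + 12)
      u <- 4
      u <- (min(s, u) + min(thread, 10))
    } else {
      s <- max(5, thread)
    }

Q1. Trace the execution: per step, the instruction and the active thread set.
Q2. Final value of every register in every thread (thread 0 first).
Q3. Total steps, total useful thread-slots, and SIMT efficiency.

step 0: eval (s == 7)                0xff
step 1: s <- (0 + 12)                0x80
step 2: u <- 4                       0x80
step 3: u <- (min(s, u) + min(thread, 10)) 0x80
step 4: s <- max(5, thread)          0x7f

Answer: 5 steps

s: 5,5,5,5,5,5,6,12
u: 0,1,2,3,4,5,6,11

steps = 5; useful = 18; efficiency = 18/40 = 9/20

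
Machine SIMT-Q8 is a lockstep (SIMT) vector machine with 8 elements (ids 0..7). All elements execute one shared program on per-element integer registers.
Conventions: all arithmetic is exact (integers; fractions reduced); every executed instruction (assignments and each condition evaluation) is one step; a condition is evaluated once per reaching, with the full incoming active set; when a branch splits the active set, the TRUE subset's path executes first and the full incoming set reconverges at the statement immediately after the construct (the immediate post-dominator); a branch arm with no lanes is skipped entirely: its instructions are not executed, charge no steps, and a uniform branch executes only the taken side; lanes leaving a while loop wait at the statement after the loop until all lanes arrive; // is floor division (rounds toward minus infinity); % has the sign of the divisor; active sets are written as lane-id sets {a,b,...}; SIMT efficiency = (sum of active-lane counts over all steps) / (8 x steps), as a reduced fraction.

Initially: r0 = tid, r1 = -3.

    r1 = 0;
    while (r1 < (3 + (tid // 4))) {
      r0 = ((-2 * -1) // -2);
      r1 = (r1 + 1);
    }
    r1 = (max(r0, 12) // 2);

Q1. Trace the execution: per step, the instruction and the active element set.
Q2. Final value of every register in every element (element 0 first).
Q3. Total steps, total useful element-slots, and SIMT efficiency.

step 0: r1 <- 0                      {0,1,2,3,4,5,6,7}
step 1: eval (r1 < (3 + (tid // 4))) {0,1,2,3,4,5,6,7}
step 2: r0 <- ((-2 * -1) // -2)      {0,1,2,3,4,5,6,7}
step 3: r1 <- (r1 + 1)               {0,1,2,3,4,5,6,7}
step 4: eval (r1 < (3 + (tid // 4))) {0,1,2,3,4,5,6,7}
step 5: r0 <- ((-2 * -1) // -2)      {0,1,2,3,4,5,6,7}
step 6: r1 <- (r1 + 1)               {0,1,2,3,4,5,6,7}
step 7: eval (r1 < (3 + (tid // 4))) {0,1,2,3,4,5,6,7}
step 8: r0 <- ((-2 * -1) // -2)      {0,1,2,3,4,5,6,7}
step 9: r1 <- (r1 + 1)               {0,1,2,3,4,5,6,7}
step 10: eval (r1 < (3 + (tid // 4))) {0,1,2,3,4,5,6,7}
step 11: r0 <- ((-2 * -1) // -2)      {4,5,6,7}
step 12: r1 <- (r1 + 1)               {4,5,6,7}
step 13: eval (r1 < (3 + (tid // 4))) {4,5,6,7}
step 14: r1 <- (max(r0, 12) // 2)     {0,1,2,3,4,5,6,7}

Answer: 15 steps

r0: -1,-1,-1,-1,-1,-1,-1,-1
r1: 6,6,6,6,6,6,6,6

steps = 15; useful = 108; efficiency = 108/120 = 9/10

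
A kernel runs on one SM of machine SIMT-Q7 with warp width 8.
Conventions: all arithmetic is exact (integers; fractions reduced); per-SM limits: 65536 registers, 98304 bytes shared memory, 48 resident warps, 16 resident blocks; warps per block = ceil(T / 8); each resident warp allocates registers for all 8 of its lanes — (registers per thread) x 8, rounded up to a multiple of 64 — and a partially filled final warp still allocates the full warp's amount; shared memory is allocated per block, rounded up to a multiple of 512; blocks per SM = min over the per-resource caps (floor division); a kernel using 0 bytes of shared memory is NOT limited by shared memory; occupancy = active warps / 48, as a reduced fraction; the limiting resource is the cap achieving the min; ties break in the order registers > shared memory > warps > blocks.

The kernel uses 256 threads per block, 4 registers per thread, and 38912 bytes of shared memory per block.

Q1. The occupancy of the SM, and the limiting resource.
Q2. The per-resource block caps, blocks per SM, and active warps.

Answer: occupancy 2/3, limited by warps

registers: 32 blocks
shared memory: 2 blocks
warps: 1 block
blocks: 16 blocks

Answer: 1 block, 32 active warps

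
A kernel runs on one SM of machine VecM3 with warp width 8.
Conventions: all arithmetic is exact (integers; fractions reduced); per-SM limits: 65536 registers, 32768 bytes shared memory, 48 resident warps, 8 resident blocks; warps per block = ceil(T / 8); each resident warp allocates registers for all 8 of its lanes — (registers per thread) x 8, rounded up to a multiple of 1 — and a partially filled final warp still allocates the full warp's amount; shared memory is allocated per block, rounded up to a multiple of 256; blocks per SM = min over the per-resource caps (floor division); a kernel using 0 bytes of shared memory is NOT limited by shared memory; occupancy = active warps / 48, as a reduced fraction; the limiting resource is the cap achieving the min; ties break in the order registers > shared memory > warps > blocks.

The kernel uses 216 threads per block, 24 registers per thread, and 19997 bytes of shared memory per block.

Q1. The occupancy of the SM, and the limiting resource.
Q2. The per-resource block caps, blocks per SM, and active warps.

Answer: occupancy 9/16, limited by shared memory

registers: 12 blocks
shared memory: 1 block
warps: 1 block
blocks: 8 blocks

Answer: 1 block, 27 active warps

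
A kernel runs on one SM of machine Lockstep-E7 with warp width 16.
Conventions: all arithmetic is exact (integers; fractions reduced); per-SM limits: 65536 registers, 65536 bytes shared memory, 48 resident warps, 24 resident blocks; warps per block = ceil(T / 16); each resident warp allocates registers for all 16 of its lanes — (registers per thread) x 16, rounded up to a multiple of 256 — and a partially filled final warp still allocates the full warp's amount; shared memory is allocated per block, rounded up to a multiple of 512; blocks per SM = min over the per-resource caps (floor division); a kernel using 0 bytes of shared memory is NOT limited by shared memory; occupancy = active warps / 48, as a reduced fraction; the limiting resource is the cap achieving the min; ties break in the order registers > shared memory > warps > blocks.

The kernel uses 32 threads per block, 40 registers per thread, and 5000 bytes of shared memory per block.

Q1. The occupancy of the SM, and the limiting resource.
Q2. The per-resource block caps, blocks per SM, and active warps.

Answer: occupancy 1/2, limited by shared memory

registers: 42 blocks
shared memory: 12 blocks
warps: 24 blocks
blocks: 24 blocks

Answer: 12 blocks, 24 active warps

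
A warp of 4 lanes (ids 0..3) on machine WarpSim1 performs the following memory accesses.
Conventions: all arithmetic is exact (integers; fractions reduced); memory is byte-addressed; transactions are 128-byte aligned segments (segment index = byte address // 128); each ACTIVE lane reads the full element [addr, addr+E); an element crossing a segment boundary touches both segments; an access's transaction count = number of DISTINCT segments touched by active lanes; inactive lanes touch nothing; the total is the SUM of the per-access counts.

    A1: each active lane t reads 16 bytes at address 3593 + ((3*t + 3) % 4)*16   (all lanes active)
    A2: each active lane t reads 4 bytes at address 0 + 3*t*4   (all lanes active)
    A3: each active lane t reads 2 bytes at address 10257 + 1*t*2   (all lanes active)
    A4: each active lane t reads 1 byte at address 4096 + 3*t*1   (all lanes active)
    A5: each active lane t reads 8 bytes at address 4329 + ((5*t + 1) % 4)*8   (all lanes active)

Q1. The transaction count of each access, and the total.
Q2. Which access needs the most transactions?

A1: 1 transaction
A2: 1 transaction
A3: 1 transaction
A4: 1 transaction
A5: 2 transactions

Answer: 1,1,1,1,2; total 6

Answer: A5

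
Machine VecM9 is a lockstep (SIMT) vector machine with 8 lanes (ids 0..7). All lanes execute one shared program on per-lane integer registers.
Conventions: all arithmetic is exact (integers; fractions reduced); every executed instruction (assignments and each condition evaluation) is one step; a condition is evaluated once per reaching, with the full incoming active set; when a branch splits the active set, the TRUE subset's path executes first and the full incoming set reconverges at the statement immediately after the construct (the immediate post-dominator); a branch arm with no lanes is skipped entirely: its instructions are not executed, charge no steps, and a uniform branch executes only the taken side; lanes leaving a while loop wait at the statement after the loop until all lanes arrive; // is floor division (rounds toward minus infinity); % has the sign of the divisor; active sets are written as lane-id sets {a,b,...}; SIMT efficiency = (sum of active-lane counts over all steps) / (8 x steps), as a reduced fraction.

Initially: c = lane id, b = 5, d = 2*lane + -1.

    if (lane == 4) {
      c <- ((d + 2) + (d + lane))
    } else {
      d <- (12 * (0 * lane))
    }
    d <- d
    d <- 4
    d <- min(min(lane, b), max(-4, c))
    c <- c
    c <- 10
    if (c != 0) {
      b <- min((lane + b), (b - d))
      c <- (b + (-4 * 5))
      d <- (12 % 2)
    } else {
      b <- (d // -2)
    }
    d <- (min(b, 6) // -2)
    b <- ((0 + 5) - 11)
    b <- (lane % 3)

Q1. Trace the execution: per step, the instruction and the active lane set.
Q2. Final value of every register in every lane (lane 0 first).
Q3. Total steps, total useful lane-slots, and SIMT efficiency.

step 0: eval (lane == 4)             {0,1,2,3,4,5,6,7}
step 1: c <- ((d + 2) + (d + lane))  {4}
step 2: d <- (12 * (0 * lane))       {0,1,2,3,5,6,7}
step 3: d <- d                       {0,1,2,3,4,5,6,7}
step 4: d <- 4                       {0,1,2,3,4,5,6,7}
step 5: d <- min(min(lane, b), max(-4, c)) {0,1,2,3,4,5,6,7}
step 6: c <- c                       {0,1,2,3,4,5,6,7}
step 7: c <- 10                      {0,1,2,3,4,5,6,7}
step 8: eval (c != 0)                {0,1,2,3,4,5,6,7}
step 9: b <- min((lane + b), (b - d)) {0,1,2,3,4,5,6,7}
step 10: c <- (b + (-4 * 5))          {0,1,2,3,4,5,6,7}
step 11: d <- (12 % 2)                {0,1,2,3,4,5,6,7}
step 12: d <- (min(b, 6) // -2)       {0,1,2,3,4,5,6,7}
step 13: b <- ((0 + 5) - 11)          {0,1,2,3,4,5,6,7}
step 14: b <- (lane % 3)              {0,1,2,3,4,5,6,7}

Answer: 15 steps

c: -15,-16,-17,-18,-19,-20,-20,-20
b: 0,1,2,0,1,2,0,1
d: -3,-2,-2,-1,-1,0,0,0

steps = 15; useful = 112; efficiency = 112/120 = 14/15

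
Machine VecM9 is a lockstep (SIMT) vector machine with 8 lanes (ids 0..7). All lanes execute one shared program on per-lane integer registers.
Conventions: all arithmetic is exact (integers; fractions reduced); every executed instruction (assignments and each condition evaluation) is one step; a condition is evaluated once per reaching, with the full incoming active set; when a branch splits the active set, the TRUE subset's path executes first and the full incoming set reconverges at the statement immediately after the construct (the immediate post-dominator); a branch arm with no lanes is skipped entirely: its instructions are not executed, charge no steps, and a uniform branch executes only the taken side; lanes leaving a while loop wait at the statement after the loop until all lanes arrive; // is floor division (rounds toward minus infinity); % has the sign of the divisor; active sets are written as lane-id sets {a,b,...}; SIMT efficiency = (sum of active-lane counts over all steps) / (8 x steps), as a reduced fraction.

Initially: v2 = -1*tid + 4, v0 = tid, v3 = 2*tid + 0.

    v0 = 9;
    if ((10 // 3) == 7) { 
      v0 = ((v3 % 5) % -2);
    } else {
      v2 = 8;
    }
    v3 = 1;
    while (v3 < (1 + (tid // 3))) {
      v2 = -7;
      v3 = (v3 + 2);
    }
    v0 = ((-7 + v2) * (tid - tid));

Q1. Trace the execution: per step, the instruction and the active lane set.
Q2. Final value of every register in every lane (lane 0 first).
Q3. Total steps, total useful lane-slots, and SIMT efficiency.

step 0: v0 <- 9                      {0,1,2,3,4,5,6,7}
step 1: eval ((10 // 3) == 7)        {0,1,2,3,4,5,6,7}
step 2: v2 <- 8                      {0,1,2,3,4,5,6,7}
step 3: v3 <- 1                      {0,1,2,3,4,5,6,7}
step 4: eval (v3 < (1 + (tid // 3))) {0,1,2,3,4,5,6,7}
step 5: v2 <- -7                     {3,4,5,6,7}
step 6: v3 <- (v3 + 2)               {3,4,5,6,7}
step 7: eval (v3 < (1 + (tid // 3))) {3,4,5,6,7}
step 8: v0 <- ((-7 + v2) * (tid - tid)) {0,1,2,3,4,5,6,7}

Answer: 9 steps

v2: 8,8,8,-7,-7,-7,-7,-7
v0: 0,0,0,0,0,0,0,0
v3: 1,1,1,3,3,3,3,3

steps = 9; useful = 63; efficiency = 63/72 = 7/8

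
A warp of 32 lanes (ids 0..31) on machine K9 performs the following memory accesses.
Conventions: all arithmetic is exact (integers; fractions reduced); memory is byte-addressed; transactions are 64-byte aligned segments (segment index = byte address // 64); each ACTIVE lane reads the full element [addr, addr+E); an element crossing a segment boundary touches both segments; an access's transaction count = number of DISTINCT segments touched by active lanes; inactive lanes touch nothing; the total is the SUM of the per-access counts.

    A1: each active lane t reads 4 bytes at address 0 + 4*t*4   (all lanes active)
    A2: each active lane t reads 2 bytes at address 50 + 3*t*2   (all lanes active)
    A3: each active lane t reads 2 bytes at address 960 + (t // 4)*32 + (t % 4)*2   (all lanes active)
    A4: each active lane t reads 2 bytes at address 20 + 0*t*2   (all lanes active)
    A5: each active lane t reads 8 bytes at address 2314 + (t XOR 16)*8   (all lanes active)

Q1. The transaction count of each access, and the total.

A1: 8 transactions
A2: 4 transactions
A3: 4 transactions
A4: 1 transaction
A5: 5 transactions

Answer: 8,4,4,1,5; total 22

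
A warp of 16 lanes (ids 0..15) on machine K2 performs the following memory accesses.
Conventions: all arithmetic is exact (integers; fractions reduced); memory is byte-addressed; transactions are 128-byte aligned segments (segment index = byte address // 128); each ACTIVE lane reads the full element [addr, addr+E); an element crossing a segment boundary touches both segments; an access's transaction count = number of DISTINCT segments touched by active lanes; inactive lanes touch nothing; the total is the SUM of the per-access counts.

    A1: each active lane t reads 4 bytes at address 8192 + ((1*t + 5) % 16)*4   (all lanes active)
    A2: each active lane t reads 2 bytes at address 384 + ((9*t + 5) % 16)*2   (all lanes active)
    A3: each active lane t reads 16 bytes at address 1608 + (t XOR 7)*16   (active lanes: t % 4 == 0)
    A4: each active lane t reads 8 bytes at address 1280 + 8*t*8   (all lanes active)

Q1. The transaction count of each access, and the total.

A1: 1 transaction
A2: 1 transaction
A3: 3 transactions
A4: 8 transactions

Answer: 1,1,3,8; total 13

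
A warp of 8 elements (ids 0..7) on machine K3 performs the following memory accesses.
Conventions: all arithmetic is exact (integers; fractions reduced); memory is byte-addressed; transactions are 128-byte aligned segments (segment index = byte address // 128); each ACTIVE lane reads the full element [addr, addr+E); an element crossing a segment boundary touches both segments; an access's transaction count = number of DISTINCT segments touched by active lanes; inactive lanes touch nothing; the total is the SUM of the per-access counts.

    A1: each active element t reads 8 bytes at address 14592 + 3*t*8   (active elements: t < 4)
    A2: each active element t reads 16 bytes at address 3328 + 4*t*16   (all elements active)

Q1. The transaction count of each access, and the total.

A1: 1 transaction
A2: 4 transactions

Answer: 1,4; total 5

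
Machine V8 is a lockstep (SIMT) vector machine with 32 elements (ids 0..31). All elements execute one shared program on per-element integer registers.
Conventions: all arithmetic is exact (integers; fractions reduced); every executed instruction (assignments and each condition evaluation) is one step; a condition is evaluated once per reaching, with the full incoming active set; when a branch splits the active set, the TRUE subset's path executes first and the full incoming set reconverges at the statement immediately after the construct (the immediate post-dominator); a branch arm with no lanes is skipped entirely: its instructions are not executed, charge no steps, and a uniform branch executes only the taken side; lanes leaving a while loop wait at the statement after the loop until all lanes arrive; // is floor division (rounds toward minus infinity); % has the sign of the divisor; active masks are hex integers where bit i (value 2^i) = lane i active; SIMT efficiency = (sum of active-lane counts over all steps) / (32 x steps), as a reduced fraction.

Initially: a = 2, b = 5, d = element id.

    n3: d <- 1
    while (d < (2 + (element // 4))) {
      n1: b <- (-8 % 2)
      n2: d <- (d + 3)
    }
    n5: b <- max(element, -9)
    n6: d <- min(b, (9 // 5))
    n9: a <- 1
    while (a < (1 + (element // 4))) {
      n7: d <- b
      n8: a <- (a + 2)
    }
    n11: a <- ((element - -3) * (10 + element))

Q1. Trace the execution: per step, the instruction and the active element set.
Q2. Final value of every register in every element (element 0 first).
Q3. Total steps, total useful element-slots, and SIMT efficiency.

step 0: d <- 1                       0xffffffff
step 1: eval (d < (2 + (element // 4))) 0xffffffff
step 2: b <- (-8 % 2)                0xffffffff
step 3: d <- (d + 3)                 0xffffffff
step 4: eval (d < (2 + (element // 4))) 0xffffffff
step 5: b <- (-8 % 2)                0xfffff000
step 6: d <- (d + 3)                 0xfffff000
step 7: eval (d < (2 + (element // 4))) 0xfffff000
step 8: b <- (-8 % 2)                0xff000000
step 9: d <- (d + 3)                 0xff000000
step 10: eval (d < (2 + (element // 4))) 0xff000000
step 11: b <- max(element, -9)        0xffffffff
step 12: d <- min(b, (9 // 5))        0xffffffff
step 13: a <- 1                       0xffffffff
step 14: eval (a < (1 + (element // 4))) 0xffffffff
step 15: d <- b                       0xfffffff0
step 16: a <- (a + 2)                 0xfffffff0
step 17: eval (a < (1 + (element // 4))) 0xfffffff0
step 18: d <- b                       0xfffff000
step 19: a <- (a + 2)                 0xfffff000
step 20: eval (a < (1 + (element // 4))) 0xfffff000
step 21: d <- b                       0xfff00000
step 22: a <- (a + 2)                 0xfff00000
step 23: eval (a < (1 + (element // 4))) 0xfff00000
step 24: d <- b                       0xf0000000
step 25: a <- (a + 2)                 0xf0000000
step 26: eval (a < (1 + (element // 4))) 0xf0000000
step 27: a <- ((element - -3) * (10 + element)) 0xffffffff

Answer: 28 steps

a: 30,44,60,78,98,120,144,170,198,228,260,294,330,368,408,450,494,540,588,638,690,744,800,858,918,980,1044,1110,1178,1248,1320,1394
b: 0,1,2,3,4,5,6,7,8,9,10,11,12,13,14,15,16,17,18,19,20,21,22,23,24,25,26,27,28,29,30,31
d: 0,1,1,1,4,5,6,7,8,9,10,11,12,13,14,15,16,17,18,19,20,21,22,23,24,25,26,27,28,29,30,31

steps = 28; useful = 596; efficiency = 596/896 = 149/224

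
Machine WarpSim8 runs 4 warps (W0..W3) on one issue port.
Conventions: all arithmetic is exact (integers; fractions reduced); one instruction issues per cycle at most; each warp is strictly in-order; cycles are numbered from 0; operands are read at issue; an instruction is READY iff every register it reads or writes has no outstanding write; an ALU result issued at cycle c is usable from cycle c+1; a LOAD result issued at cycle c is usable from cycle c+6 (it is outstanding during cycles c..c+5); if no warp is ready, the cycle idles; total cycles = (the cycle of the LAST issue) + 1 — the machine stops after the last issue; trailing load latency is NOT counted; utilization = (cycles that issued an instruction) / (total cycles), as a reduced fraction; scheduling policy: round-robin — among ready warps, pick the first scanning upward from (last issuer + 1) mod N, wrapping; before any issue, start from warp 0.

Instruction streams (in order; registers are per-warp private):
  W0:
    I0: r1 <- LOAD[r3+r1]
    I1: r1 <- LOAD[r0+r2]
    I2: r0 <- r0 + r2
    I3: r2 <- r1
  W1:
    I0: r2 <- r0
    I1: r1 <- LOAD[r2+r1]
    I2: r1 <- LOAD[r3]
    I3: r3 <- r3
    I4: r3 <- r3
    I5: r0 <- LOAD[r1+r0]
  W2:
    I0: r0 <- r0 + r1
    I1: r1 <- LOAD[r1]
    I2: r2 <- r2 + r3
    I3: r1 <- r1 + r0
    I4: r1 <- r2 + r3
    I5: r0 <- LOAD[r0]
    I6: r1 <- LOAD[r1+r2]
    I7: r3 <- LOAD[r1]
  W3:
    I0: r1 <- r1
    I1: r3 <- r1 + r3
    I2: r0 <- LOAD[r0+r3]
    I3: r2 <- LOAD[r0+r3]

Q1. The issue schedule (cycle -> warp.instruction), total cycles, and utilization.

cycle 0: W0.I0
cycle 1: W1.I0
cycle 2: W2.I0
cycle 3: W3.I0
cycle 4: W1.I1
cycle 5: W2.I1
cycle 6: W3.I1
cycle 7: W0.I1
cycle 8: W2.I2
cycle 9: W3.I2
cycle 10: W0.I2
cycle 11: W1.I2
cycle 12: W2.I3
cycle 13: W0.I3
cycle 14: W1.I3
cycle 15: W2.I4
cycle 16: W3.I3
cycle 17: W1.I4
cycle 18: W2.I5
cycle 19: W1.I5
cycle 20: W2.I6
cycle 21: idle
cycle 22: idle
cycle 23: idle
cycle 24: idle
cycle 25: idle
cycle 26: W2.I7

Answer: 27 cycles, utilization 22/27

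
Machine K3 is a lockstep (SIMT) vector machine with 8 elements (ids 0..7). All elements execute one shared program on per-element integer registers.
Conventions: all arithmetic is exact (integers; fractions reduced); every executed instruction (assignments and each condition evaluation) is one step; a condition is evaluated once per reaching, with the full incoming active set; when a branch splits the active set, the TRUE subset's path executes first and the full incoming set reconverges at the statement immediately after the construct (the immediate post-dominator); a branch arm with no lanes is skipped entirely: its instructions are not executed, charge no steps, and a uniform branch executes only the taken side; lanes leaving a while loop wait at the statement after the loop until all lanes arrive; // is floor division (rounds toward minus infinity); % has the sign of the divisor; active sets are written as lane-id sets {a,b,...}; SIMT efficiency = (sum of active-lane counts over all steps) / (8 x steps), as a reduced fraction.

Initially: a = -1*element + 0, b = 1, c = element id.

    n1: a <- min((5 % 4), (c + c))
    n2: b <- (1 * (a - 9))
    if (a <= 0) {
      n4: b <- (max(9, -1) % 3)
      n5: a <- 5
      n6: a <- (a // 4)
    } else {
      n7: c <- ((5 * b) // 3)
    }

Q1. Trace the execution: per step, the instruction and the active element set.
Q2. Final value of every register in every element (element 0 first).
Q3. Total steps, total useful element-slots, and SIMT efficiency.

step 0: a <- min((5 % 4), (c + c))   {0,1,2,3,4,5,6,7}
step 1: b <- (1 * (a - 9))           {0,1,2,3,4,5,6,7}
step 2: eval (a <= 0)                {0,1,2,3,4,5,6,7}
step 3: b <- (max(9, -1) % 3)        {0}
step 4: a <- 5                       {0}
step 5: a <- (a // 4)                {0}
step 6: c <- ((5 * b) // 3)          {1,2,3,4,5,6,7}

Answer: 7 steps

a: 1,1,1,1,1,1,1,1
b: 0,-8,-8,-8,-8,-8,-8,-8
c: 0,-14,-14,-14,-14,-14,-14,-14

steps = 7; useful = 34; efficiency = 34/56 = 17/28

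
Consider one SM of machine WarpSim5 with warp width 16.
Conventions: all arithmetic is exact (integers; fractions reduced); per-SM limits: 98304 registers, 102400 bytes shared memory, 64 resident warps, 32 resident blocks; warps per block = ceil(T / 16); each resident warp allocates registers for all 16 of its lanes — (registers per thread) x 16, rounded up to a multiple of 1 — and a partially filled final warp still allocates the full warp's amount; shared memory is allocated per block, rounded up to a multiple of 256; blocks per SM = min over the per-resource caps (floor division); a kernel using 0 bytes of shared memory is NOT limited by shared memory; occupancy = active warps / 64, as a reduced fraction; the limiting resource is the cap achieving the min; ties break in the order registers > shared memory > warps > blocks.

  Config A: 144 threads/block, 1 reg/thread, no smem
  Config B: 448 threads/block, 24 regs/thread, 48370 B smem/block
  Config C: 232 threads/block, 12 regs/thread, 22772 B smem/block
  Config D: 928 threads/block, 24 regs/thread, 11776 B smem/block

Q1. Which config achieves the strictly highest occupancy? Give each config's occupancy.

occupancies: A 63/64, B 7/8, C 15/16, D 29/32

Answer: A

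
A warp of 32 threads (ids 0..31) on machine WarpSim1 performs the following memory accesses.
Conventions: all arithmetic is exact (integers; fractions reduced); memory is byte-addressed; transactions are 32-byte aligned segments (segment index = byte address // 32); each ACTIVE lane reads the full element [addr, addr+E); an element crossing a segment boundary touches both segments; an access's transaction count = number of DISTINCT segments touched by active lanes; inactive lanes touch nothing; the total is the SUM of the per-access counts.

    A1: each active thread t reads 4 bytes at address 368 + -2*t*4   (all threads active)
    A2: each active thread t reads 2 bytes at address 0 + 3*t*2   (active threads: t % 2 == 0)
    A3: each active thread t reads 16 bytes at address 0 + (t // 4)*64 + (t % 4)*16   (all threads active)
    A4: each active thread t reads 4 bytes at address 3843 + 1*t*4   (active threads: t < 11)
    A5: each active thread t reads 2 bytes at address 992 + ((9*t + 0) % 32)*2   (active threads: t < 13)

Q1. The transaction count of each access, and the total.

A1: 9 transactions
A2: 6 transactions
A3: 16 transactions
A4: 2 transactions
A5: 2 transactions

Answer: 9,6,16,2,2; total 35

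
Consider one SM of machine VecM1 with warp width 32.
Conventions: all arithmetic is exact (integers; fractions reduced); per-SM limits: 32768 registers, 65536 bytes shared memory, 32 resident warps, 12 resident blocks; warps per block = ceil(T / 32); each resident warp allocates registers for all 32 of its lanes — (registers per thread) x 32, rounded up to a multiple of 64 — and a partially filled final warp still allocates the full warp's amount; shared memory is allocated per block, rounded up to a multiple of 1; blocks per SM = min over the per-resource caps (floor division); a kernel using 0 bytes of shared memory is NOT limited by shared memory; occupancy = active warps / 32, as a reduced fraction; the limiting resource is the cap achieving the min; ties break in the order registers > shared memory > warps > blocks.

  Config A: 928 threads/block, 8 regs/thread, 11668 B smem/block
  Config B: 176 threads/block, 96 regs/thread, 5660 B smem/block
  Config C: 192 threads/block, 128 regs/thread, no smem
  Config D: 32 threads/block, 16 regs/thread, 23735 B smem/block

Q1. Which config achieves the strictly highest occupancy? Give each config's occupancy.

occupancies: A 29/32, B 3/16, C 3/16, D 1/16

Answer: A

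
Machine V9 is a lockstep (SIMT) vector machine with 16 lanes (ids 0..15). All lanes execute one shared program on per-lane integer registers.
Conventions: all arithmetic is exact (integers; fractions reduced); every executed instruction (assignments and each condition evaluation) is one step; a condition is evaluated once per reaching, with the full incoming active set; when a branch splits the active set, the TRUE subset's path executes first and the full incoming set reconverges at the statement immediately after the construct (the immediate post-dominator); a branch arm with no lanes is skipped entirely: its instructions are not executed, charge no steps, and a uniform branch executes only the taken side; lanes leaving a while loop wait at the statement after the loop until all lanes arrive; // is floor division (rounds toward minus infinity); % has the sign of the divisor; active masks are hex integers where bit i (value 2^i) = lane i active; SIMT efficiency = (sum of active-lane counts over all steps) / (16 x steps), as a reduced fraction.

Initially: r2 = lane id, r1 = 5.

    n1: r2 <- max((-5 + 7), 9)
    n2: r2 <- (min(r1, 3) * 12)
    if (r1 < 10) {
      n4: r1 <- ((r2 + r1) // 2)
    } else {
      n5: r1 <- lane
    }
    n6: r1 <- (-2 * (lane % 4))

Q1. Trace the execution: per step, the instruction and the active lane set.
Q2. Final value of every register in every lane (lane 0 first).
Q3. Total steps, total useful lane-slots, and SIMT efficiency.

step 0: r2 <- max((-5 + 7), 9)       0xffff
step 1: r2 <- (min(r1, 3) * 12)      0xffff
step 2: eval (r1 < 10)               0xffff
step 3: r1 <- ((r2 + r1) // 2)       0xffff
step 4: r1 <- (-2 * (lane % 4))      0xffff

Answer: 5 steps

r2: 36,36,36,36,36,36,36,36,36,36,36,36,36,36,36,36
r1: 0,-2,-4,-6,0,-2,-4,-6,0,-2,-4,-6,0,-2,-4,-6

steps = 5; useful = 80; efficiency = 80/80 = 1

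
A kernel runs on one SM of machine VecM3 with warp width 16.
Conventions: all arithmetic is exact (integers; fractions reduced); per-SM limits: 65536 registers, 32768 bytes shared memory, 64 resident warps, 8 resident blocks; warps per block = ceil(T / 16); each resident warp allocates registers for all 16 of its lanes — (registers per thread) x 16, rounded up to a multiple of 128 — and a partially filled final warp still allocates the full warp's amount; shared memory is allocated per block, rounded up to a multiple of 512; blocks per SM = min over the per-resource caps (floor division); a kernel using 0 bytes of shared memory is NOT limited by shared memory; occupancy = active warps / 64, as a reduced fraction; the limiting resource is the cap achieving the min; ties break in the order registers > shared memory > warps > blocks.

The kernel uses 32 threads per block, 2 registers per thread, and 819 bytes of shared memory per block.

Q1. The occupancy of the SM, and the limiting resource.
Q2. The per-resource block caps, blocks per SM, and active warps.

Answer: occupancy 1/4, limited by blocks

registers: 256 blocks
shared memory: 32 blocks
warps: 32 blocks
blocks: 8 blocks

Answer: 8 blocks, 16 active warps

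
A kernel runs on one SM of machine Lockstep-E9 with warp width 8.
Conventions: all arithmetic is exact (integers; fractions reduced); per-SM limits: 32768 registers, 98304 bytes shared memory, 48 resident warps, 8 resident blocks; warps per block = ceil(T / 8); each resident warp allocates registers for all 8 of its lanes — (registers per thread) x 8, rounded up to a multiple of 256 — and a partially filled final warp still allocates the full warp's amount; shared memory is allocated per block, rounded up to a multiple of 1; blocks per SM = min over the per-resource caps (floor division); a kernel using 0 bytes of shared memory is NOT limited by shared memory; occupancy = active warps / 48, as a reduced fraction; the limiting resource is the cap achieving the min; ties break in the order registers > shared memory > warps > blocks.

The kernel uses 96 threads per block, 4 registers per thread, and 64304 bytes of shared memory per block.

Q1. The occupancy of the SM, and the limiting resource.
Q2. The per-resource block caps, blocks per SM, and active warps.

Answer: occupancy 1/4, limited by shared memory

registers: 10 blocks
shared memory: 1 block
warps: 4 blocks
blocks: 8 blocks

Answer: 1 block, 12 active warps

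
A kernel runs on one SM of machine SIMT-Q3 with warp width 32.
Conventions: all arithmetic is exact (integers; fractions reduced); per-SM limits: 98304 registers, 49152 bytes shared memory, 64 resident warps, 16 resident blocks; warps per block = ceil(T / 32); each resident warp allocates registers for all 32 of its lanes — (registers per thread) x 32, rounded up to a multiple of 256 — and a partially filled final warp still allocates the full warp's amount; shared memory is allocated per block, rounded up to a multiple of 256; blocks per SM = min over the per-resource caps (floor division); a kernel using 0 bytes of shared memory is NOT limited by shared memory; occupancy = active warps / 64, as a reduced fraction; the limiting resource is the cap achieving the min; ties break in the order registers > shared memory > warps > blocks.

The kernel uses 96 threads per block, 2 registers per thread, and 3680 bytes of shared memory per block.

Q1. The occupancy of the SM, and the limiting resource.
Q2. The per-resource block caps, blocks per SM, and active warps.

Answer: occupancy 9/16, limited by shared memory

registers: 128 blocks
shared memory: 12 blocks
warps: 21 blocks
blocks: 16 blocks

Answer: 12 blocks, 36 active warps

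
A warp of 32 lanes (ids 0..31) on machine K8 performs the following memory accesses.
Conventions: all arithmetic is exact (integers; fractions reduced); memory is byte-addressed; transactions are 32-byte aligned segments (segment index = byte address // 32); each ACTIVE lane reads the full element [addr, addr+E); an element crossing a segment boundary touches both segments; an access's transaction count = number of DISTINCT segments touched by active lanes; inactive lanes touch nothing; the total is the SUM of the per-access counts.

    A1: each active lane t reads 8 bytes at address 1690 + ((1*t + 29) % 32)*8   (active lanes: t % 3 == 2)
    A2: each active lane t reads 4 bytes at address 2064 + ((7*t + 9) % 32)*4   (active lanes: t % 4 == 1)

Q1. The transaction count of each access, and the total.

A1: 8 transactions
A2: 5 transactions

Answer: 8,5; total 13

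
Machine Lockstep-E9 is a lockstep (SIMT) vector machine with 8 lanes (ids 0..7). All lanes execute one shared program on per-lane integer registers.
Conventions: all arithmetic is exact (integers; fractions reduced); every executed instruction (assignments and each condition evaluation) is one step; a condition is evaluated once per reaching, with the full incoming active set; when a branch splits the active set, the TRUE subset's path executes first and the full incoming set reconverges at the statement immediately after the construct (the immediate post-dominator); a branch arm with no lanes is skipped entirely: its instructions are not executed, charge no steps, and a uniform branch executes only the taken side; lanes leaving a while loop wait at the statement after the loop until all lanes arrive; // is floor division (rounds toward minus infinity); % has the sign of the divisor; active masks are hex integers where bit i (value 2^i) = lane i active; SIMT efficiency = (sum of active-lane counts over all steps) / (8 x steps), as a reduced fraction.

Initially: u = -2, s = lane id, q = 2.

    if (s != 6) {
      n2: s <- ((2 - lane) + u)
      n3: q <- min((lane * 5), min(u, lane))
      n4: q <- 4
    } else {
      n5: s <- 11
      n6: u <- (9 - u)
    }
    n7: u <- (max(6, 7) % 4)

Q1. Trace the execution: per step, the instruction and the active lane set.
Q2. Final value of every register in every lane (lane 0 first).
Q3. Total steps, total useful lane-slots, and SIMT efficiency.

step 0: eval (s != 6)                0xff
step 1: s <- ((2 - lane) + u)        0xbf
step 2: q <- min((lane * 5), min(u, lane)) 0xbf
step 3: q <- 4                       0xbf
step 4: s <- 11                      0x40
step 5: u <- (9 - u)                 0x40
step 6: u <- (max(6, 7) % 4)         0xff

Answer: 7 steps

u: 3,3,3,3,3,3,3,3
s: 0,-1,-2,-3,-4,-5,11,-7
q: 4,4,4,4,4,4,2,4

steps = 7; useful = 39; efficiency = 39/56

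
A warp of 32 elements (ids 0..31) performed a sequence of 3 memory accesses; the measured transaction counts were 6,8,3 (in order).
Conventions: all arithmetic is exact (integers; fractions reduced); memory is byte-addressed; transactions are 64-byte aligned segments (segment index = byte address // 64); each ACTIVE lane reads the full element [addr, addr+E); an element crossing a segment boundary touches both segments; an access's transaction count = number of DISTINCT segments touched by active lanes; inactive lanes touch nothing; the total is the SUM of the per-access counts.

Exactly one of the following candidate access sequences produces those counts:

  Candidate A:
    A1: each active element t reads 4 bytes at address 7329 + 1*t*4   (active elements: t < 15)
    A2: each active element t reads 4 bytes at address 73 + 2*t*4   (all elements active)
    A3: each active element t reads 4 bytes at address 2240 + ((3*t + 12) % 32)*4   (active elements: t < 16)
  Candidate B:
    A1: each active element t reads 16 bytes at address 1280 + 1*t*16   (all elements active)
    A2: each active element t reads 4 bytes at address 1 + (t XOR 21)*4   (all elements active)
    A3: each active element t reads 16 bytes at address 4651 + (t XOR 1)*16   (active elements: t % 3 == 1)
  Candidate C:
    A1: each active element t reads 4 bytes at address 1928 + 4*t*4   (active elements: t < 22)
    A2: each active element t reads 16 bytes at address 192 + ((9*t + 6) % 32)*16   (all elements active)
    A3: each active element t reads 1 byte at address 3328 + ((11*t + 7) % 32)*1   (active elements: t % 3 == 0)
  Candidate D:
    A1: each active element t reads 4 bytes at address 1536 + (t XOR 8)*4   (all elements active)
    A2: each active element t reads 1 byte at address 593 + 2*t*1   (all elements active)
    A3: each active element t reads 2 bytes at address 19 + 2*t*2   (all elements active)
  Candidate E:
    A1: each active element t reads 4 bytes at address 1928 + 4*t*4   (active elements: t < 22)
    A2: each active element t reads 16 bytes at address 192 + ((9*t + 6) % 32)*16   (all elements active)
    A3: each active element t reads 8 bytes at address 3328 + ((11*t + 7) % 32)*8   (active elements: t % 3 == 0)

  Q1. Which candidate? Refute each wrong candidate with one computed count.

A: A1 gives 2 transactions, not 6
B: A1 gives 8 transactions, not 6
C: A3 gives 1 transaction, not 3
D: A1 gives 2 transactions, not 6
E: all counts match (6,8,3)

Answer: E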